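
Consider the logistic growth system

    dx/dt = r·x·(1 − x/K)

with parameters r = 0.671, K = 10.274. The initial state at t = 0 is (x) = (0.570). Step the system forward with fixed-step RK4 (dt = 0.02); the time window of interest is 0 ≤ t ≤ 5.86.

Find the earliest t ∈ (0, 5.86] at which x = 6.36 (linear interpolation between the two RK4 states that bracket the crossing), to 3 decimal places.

t=0.000: state=(0.570)
step 1 (dt=0.02): k1=(0.361), k2=(0.363), k3=(0.363), k4=(0.366); state += dt/6·(k1+2k2+2k3+k4)
t=0.020: state=(0.577)
t=0.040: state=(0.585)
t=0.060: state=(0.592)
continuing one RK4 step at a time; state shown every 10 steps (Δt=0.2):
t=0.200: state=(0.647)
t=0.400: state=(0.733)
t=0.600: state=(0.830)
t=0.800: state=(0.938)
t=1.000: state=(1.059)
t=1.200: state=(1.193)
t=1.400: state=(1.342)
t=1.600: state=(1.507)
t=1.800: state=(1.688)
t=2.000: state=(1.886)
t=2.200: state=(2.101)
t=2.400: state=(2.334)
t=2.600: state=(2.585)
t=2.800: state=(2.853)
t=3.000: state=(3.138)
t=3.200: state=(3.438)
t=3.400: state=(3.751)
t=3.600: state=(4.076)
t=3.800: state=(4.410)
t=4.000: state=(4.751)
t=4.200: state=(5.095)
t=4.400: state=(5.439)
t=4.600: state=(5.781)
t=4.800: state=(6.117)
t=4.940: state=(6.347)
next step: t=4.960: state=(6.379) — x has crossed 6.36
linear interpolation between t=4.940 (6.34694) and t=4.960 (6.37945) → t≈4.948

t = 4.948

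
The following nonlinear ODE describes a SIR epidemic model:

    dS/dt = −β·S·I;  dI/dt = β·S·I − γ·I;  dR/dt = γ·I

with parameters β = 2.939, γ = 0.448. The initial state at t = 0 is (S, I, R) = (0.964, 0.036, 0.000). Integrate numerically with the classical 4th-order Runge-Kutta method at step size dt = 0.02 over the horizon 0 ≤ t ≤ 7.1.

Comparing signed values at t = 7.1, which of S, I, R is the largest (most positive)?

largest component: R

t=0.000: state=(0.964, 0.036, 0.000)
step 1 (dt=0.02): k1=(-0.102, 0.086, 0.016), k2=(-0.104, 0.088, 0.017), k3=(-0.104, 0.088, 0.017), k4=(-0.107, 0.090, 0.017); state += dt/6·(k1+2k2+2k3+k4)
t=0.020: state=(0.962, 0.038, 0.000)
t=0.040: state=(0.960, 0.040, 0.001)
t=0.060: state=(0.957, 0.042, 0.001)
continuing one RK4 step at a time; state shown every 25 steps (Δt=0.5):
t=0.500: state=(0.873, 0.112, 0.015)
t=1.000: state=(0.661, 0.281, 0.057)
t=1.500: state=(0.375, 0.481, 0.144)
t=2.000: state=(0.171, 0.565, 0.264)
t=2.500: state=(0.075, 0.536, 0.389)
t=3.000: state=(0.036, 0.463, 0.501)
t=3.500: state=(0.019, 0.385, 0.596)
t=4.000: state=(0.012, 0.315, 0.674)
t=4.500: state=(0.008, 0.255, 0.737)
t=5.000: state=(0.005, 0.206, 0.789)
t=5.500: state=(0.004, 0.166, 0.830)
t=6.000: state=(0.003, 0.133, 0.864)
t=6.500: state=(0.003, 0.107, 0.890)
t=7.000: state=(0.002, 0.086, 0.912)
t=7.100: state=(0.002, 0.082, 0.916)
compare at T: S=0.002, I=0.082, R=0.916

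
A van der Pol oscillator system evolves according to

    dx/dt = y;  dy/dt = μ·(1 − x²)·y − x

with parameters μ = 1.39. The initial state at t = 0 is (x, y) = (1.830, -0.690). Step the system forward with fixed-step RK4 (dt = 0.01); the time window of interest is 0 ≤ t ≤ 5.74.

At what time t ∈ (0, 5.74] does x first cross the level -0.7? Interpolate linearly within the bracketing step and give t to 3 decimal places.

t=0.000: state=(1.830, -0.690)
step 1 (dt=0.01): k1=(-0.690, 0.423), k2=(-0.688, 0.407), k3=(-0.688, 0.408), k4=(-0.686, 0.392); state += dt/6·(k1+2k2+2k3+k4)
t=0.010: state=(1.823, -0.686)
t=0.020: state=(1.816, -0.682)
t=0.030: state=(1.809, -0.679)
continuing one RK4 step at a time; state shown every 20 steps (Δt=0.2):
t=0.200: state=(1.697, -0.653)
t=0.400: state=(1.565, -0.674)
t=0.600: state=(1.425, -0.732)
t=0.800: state=(1.270, -0.826)
t=1.000: state=(1.092, -0.964)
t=1.200: state=(0.880, -1.169)
t=1.400: state=(0.617, -1.478)
t=1.600: state=(0.278, -1.942)
t=1.800: state=(-0.171, -2.566)
t=1.980: state=(-0.681, -3.056)
next step: t=1.990: state=(-0.712, -3.071) — x has crossed -0.7
linear interpolation between t=1.980 (-0.68123) and t=1.990 (-0.71187) → t≈1.986

t = 1.986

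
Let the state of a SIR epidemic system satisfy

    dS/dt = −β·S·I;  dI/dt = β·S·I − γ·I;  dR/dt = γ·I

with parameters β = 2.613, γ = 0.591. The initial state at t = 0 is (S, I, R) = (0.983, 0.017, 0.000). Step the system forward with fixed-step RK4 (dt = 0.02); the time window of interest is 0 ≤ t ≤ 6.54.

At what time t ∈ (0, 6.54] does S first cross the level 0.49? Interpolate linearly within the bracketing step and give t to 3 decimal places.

t=0.000: state=(0.983, 0.017, 0.000)
step 1 (dt=0.02): k1=(-0.044, 0.034, 0.010), k2=(-0.045, 0.034, 0.010), k3=(-0.045, 0.034, 0.010), k4=(-0.045, 0.035, 0.010); state += dt/6·(k1+2k2+2k3+k4)
t=0.020: state=(0.982, 0.018, 0.000)
t=0.040: state=(0.981, 0.018, 0.000)
t=0.060: state=(0.980, 0.019, 0.001)
continuing one RK4 step at a time; state shown every 25 steps (Δt=0.5):
t=0.500: state=(0.947, 0.045, 0.009)
t=1.000: state=(0.861, 0.109, 0.030)
t=1.500: state=(0.695, 0.227, 0.079)
t=1.940: state=(0.499, 0.348, 0.154)
next step: t=1.960: state=(0.490, 0.353, 0.158) — S has crossed 0.49
linear interpolation between t=1.940 (0.49862) and t=1.960 (0.48957) → t≈1.959

t = 1.959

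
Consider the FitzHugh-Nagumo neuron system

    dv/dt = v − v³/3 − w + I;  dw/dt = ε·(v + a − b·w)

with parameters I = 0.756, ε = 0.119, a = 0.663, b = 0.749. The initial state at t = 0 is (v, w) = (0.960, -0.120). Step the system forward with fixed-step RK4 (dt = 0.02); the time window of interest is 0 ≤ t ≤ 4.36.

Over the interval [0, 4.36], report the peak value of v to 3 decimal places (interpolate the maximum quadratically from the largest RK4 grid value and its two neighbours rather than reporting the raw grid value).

max v = 1.938

t=0.000: state=(0.960, -0.120)
step 1 (dt=0.02): k1=(1.541, 0.204), k2=(1.540, 0.205), k3=(1.540, 0.205), k4=(1.538, 0.207); state += dt/6·(k1+2k2+2k3+k4)
t=0.020: state=(0.991, -0.116)
t=0.040: state=(1.022, -0.112)
t=0.060: state=(1.052, -0.107)
continuing one RK4 step at a time; state shown every 10 steps (Δt=0.2):
t=0.200: state=(1.260, -0.076)
t=0.400: state=(1.518, -0.026)
t=0.600: state=(1.709, 0.028)
t=0.800: state=(1.831, 0.085)
t=1.000: state=(1.898, 0.143)
t=1.200: state=(1.929, 0.202)
t=1.400: state=(1.938, 0.259)
t=1.600: state=(1.935, 0.316)
t=1.800: state=(1.924, 0.372)
t=2.000: state=(1.909, 0.426)
t=2.200: state=(1.892, 0.479)
t=2.400: state=(1.874, 0.531)
t=2.600: state=(1.855, 0.581)
t=2.800: state=(1.835, 0.630)
t=3.000: state=(1.815, 0.677)
t=3.200: state=(1.795, 0.724)
t=3.400: state=(1.775, 0.768)
t=3.600: state=(1.755, 0.812)
t=3.800: state=(1.734, 0.855)
t=4.000: state=(1.713, 0.896)
t=4.200: state=(1.693, 0.936)
t=4.360: state=(1.676, 0.967)
largest grid value and its neighbours: v(1.400)=1.93806, v(1.420)=1.93816, v(1.440)=1.93815
parabola through these three points peaks at t≈1.427 with v≈1.93817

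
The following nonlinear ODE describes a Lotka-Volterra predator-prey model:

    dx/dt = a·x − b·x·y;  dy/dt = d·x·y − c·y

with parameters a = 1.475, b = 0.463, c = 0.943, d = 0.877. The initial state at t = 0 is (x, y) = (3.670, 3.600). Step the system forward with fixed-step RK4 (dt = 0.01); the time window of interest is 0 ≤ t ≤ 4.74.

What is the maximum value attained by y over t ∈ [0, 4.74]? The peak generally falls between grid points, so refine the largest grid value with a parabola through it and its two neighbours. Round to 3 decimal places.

t=0.000: state=(3.670, 3.600)
step 1 (dt=0.01): k1=(-0.704, 8.192), k2=(-0.773, 8.274), k3=(-0.773, 8.274), k4=(-0.843, 8.355); state += dt/6·(k1+2k2+2k3+k4)
t=0.010: state=(3.662, 3.683)
t=0.020: state=(3.653, 3.767)
t=0.030: state=(3.643, 3.853)
continuing one RK4 step at a time; state shown every 20 steps (Δt=0.2):
t=0.200: state=(3.244, 5.512)
t=0.400: state=(2.378, 7.503)
t=0.600: state=(1.496, 8.702)
t=0.800: state=(0.885, 8.841)
t=1.000: state=(0.537, 8.268)
t=1.200: state=(0.349, 7.387)
t=1.400: state=(0.247, 6.439)
t=1.600: state=(0.191, 5.539)
t=1.800: state=(0.159, 4.728)
t=2.000: state=(0.143, 4.020)
t=2.200: state=(0.136, 3.411)
t=2.400: state=(0.137, 2.893)
t=2.600: state=(0.143, 2.455)
t=2.800: state=(0.156, 2.087)
t=3.000: state=(0.175, 1.779)
t=3.200: state=(0.202, 1.522)
t=3.400: state=(0.238, 1.310)
t=3.600: state=(0.286, 1.136)
t=3.800: state=(0.348, 0.994)
t=4.000: state=(0.428, 0.881)
t=4.200: state=(0.533, 0.793)
t=4.400: state=(0.667, 0.730)
t=4.600: state=(0.839, 0.689)
t=4.740: state=(0.987, 0.675)
largest grid value and its neighbours: y(0.720)=8.89647, y(0.730)=8.89675, y(0.740)=8.89484
parabola through these three points peaks at t≈0.726 with y≈8.89690

max y = 8.897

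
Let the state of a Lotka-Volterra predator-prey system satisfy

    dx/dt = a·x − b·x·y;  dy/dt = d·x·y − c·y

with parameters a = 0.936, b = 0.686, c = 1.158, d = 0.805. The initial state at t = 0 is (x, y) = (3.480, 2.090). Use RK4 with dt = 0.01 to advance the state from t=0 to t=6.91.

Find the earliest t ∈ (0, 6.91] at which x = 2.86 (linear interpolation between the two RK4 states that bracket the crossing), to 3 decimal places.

t=0.000: state=(3.480, 2.090)
step 1 (dt=0.01): k1=(-1.732, 3.435), k2=(-1.769, 3.448), k3=(-1.769, 3.448), k4=(-1.805, 3.461); state += dt/6·(k1+2k2+2k3+k4)
t=0.010: state=(3.462, 2.124)
t=0.020: state=(3.444, 2.159)
t=0.030: state=(3.425, 2.194)
t=0.240: state=(2.879, 2.942)
next step: t=0.250: state=(2.848, 2.975) — x has crossed 2.86
linear interpolation between t=0.240 (2.87898) and t=0.250 (2.84767) → t≈0.246

t = 0.246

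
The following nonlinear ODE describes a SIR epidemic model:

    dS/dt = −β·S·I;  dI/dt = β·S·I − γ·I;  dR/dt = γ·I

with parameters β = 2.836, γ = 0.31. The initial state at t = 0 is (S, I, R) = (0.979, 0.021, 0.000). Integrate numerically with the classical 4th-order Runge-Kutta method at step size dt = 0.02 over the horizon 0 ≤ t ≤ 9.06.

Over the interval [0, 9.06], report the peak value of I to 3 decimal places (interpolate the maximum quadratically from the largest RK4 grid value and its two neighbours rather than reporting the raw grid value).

t=0.000: state=(0.979, 0.021, 0.000)
step 1 (dt=0.02): k1=(-0.058, 0.052, 0.007), k2=(-0.060, 0.053, 0.007), k3=(-0.060, 0.053, 0.007), k4=(-0.061, 0.054, 0.007); state += dt/6·(k1+2k2+2k3+k4)
t=0.020: state=(0.978, 0.022, 0.000)
t=0.040: state=(0.977, 0.023, 0.000)
t=0.060: state=(0.975, 0.024, 0.000)
continuing one RK4 step at a time; state shown every 25 steps (Δt=0.5):
t=0.500: state=(0.924, 0.070, 0.006)
t=1.000: state=(0.772, 0.202, 0.026)
t=1.500: state=(0.496, 0.430, 0.074)
t=2.000: state=(0.234, 0.610, 0.157)
t=2.500: state=(0.094, 0.650, 0.256)
t=3.000: state=(0.038, 0.608, 0.354)
t=3.500: state=(0.017, 0.540, 0.443)
t=4.000: state=(0.008, 0.471, 0.521)
t=4.500: state=(0.004, 0.406, 0.589)
t=5.000: state=(0.003, 0.350, 0.648)
t=5.500: state=(0.002, 0.300, 0.698)
t=6.000: state=(0.001, 0.258, 0.741)
t=6.500: state=(0.001, 0.221, 0.778)
t=7.000: state=(0.001, 0.190, 0.810)
t=7.500: state=(0.000, 0.162, 0.837)
t=8.000: state=(0.000, 0.139, 0.860)
t=8.500: state=(0.000, 0.119, 0.880)
t=9.000: state=(0.000, 0.102, 0.898)
t=9.060: state=(0.000, 0.100, 0.899)
largest grid value and its neighbours: I(2.400)=0.65097, I(2.420)=0.65105, I(2.440)=0.65097
parabola through these three points peaks at t≈2.420 with I≈0.65105

max I = 0.651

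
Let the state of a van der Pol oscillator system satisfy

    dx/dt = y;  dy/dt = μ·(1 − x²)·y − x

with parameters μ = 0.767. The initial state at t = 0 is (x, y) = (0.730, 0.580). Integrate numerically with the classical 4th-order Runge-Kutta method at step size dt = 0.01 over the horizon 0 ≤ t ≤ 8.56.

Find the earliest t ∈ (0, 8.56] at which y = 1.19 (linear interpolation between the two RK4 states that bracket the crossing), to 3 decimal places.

t=0.000: state=(0.730, 0.580)
step 1 (dt=0.01): k1=(0.580, -0.522), k2=(0.577, -0.528), k3=(0.577, -0.528), k4=(0.575, -0.534); state += dt/6·(k1+2k2+2k3+k4)
t=0.010: state=(0.736, 0.575)
t=0.020: state=(0.741, 0.569)
t=0.030: state=(0.747, 0.564)
continuing one RK4 step at a time; state shown every 50 steps (Δt=0.5):
t=0.500: state=(0.934, 0.204)
t=1.000: state=(0.918, -0.271)
t=1.500: state=(0.664, -0.748)
t=2.000: state=(0.160, -1.278)
t=2.500: state=(-0.603, -1.705)
t=3.000: state=(-1.378, -1.180)
t=3.500: state=(-1.682, -0.077)
t=4.000: state=(-1.541, 0.569)
t=4.500: state=(-1.147, 1.003)
t=4.690: state=(-0.940, 1.187)
next step: t=4.700: state=(-0.928, 1.197) — y has crossed 1.19
linear interpolation between t=4.690 (1.18662) and t=4.700 (1.19712) → t≈4.693

t = 4.693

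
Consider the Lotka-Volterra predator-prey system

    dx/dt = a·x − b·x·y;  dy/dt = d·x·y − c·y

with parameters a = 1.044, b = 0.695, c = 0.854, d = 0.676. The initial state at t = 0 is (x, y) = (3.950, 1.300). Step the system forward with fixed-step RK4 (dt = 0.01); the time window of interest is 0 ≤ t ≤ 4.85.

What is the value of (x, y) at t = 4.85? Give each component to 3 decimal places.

(x, y) = (0.492, 0.425)

t=0.000: state=(3.950, 1.300)
step 1 (dt=0.01): k1=(0.555, 2.361), k2=(0.523, 2.385), k3=(0.523, 2.385), k4=(0.490, 2.409); state += dt/6·(k1+2k2+2k3+k4)
t=0.010: state=(3.955, 1.324)
t=0.020: state=(3.960, 1.348)
t=0.030: state=(3.964, 1.373)
continuing one RK4 step at a time; state shown every 20 steps (Δt=0.2):
t=0.200: state=(3.913, 1.871)
t=0.400: state=(3.535, 2.620)
t=0.600: state=(2.862, 3.412)
t=0.800: state=(2.097, 4.020)
t=1.000: state=(1.443, 4.297)
t=1.200: state=(0.978, 4.258)
t=1.400: state=(0.678, 4.008)
t=1.600: state=(0.490, 3.652)
t=1.800: state=(0.373, 3.262)
t=2.000: state=(0.300, 2.877)
t=2.200: state=(0.254, 2.517)
t=2.400: state=(0.226, 2.192)
t=2.600: state=(0.210, 1.903)
t=2.800: state=(0.202, 1.649)
t=3.000: state=(0.201, 1.428)
t=3.200: state=(0.206, 1.238)
t=3.400: state=(0.216, 1.073)
t=3.600: state=(0.232, 0.933)
t=3.800: state=(0.253, 0.812)
t=4.000: state=(0.280, 0.710)
t=4.200: state=(0.315, 0.623)
t=4.400: state=(0.358, 0.549)
t=4.600: state=(0.410, 0.488)
t=4.800: state=(0.474, 0.437)
t=4.850: state=(0.492, 0.425)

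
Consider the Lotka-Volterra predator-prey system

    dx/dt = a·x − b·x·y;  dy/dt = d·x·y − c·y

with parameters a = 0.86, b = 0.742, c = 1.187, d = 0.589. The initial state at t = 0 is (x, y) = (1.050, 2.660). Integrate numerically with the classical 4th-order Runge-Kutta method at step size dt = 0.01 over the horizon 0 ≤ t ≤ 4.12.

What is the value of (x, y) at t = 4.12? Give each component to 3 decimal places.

t=0.000: state=(1.050, 2.660)
step 1 (dt=0.01): k1=(-1.169, -1.512), k2=(-1.157, -1.517), k3=(-1.157, -1.517), k4=(-1.145, -1.522); state += dt/6·(k1+2k2+2k3+k4)
t=0.010: state=(1.038, 2.645)
t=0.020: state=(1.027, 2.630)
t=0.030: state=(1.016, 2.614)
continuing one RK4 step at a time; state shown every 20 steps (Δt=0.2):
t=0.200: state=(0.860, 2.346)
t=0.400: state=(0.738, 2.032)
t=0.600: state=(0.663, 1.739)
t=0.800: state=(0.620, 1.479)
t=1.000: state=(0.602, 1.253)
t=1.200: state=(0.602, 1.061)
t=1.400: state=(0.619, 0.899)
t=1.600: state=(0.650, 0.764)
t=1.800: state=(0.695, 0.652)
t=2.000: state=(0.755, 0.560)
t=2.200: state=(0.829, 0.485)
t=2.400: state=(0.921, 0.424)
t=2.600: state=(1.031, 0.375)
t=2.800: state=(1.162, 0.336)
t=3.000: state=(1.316, 0.307)
t=3.200: state=(1.495, 0.286)
t=3.400: state=(1.704, 0.272)
t=3.600: state=(1.945, 0.266)
t=3.800: state=(2.221, 0.268)
t=4.000: state=(2.533, 0.279)
t=4.120: state=(2.738, 0.292)

(x, y) = (2.738, 0.292)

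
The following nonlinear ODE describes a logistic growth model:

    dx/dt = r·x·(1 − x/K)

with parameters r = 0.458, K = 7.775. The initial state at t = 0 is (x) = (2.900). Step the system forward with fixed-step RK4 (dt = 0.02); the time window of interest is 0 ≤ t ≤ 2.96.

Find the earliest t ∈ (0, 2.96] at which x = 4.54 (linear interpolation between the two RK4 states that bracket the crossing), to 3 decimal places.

t=0.000: state=(2.900)
step 1 (dt=0.02): k1=(0.833), k2=(0.834), k3=(0.834), k4=(0.835); state += dt/6·(k1+2k2+2k3+k4)
t=0.020: state=(2.917)
t=0.040: state=(2.933)
t=0.060: state=(2.950)
continuing one RK4 step at a time; state shown every 5 steps (Δt=0.1):
t=0.100: state=(2.984)
t=0.200: state=(3.068)
t=0.300: state=(3.154)
t=0.400: state=(3.240)
t=0.500: state=(3.327)
t=0.600: state=(3.414)
t=0.700: state=(3.502)
t=0.800: state=(3.591)
t=0.900: state=(3.679)
t=1.000: state=(3.768)
t=1.100: state=(3.857)
t=1.200: state=(3.946)
t=1.300: state=(4.035)
t=1.400: state=(4.124)
t=1.500: state=(4.212)
t=1.600: state=(4.301)
t=1.700: state=(4.389)
t=1.800: state=(4.476)
t=1.860: state=(4.528)
next step: t=1.880: state=(4.545) — x has crossed 4.54
linear interpolation between t=1.860 (4.52785) and t=1.880 (4.54516) → t≈1.874

t = 1.874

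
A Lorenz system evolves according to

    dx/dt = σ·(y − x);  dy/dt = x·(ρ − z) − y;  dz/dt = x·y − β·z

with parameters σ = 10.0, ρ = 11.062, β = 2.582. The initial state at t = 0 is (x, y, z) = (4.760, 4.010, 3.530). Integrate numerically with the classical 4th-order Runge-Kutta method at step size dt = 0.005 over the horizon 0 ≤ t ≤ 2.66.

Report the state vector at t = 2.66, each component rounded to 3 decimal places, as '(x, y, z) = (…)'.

t=0.000: state=(4.760, 4.010, 3.530)
step 1 (dt=0.005): k1=(-7.500, 31.842, 9.973), k2=(-6.516, 31.503, 10.211), k3=(-6.550, 31.520, 10.216), k4=(-5.597, 31.197, 10.455); state += dt/6·(k1+2k2+2k3+k4)
t=0.005: state=(4.727, 4.168, 3.581)
t=0.010: state=(4.704, 4.322, 3.635)
t=0.015: state=(4.689, 4.474, 3.691)
continuing one RK4 step at a time; state shown every 20 steps (Δt=0.1):
t=0.100: state=(5.342, 6.793, 5.114)
t=0.200: state=(7.048, 8.734, 8.313)
t=0.300: state=(8.125, 8.333, 12.404)
t=0.400: state=(7.293, 5.568, 14.433)
t=0.500: state=(5.248, 3.184, 13.500)
t=0.600: state=(3.545, 2.274, 11.425)
t=0.700: state=(2.701, 2.243, 9.417)
t=0.800: state=(2.540, 2.638, 7.822)
t=0.900: state=(2.851, 3.362, 6.747)
t=1.000: state=(3.550, 4.434, 6.309)
t=1.100: state=(4.600, 5.794, 6.724)
t=1.200: state=(5.843, 7.057, 8.206)
t=1.300: state=(6.812, 7.416, 10.489)
t=1.400: state=(6.879, 6.391, 12.372)
t=1.500: state=(5.973, 4.781, 12.727)
t=1.600: state=(4.773, 3.676, 11.788)
t=1.700: state=(3.910, 3.304, 10.402)
t=1.800: state=(3.561, 3.455, 9.122)
t=1.900: state=(3.663, 3.958, 8.212)
t=2.000: state=(4.120, 4.722, 7.828)
t=2.100: state=(4.828, 5.612, 8.096)
t=2.200: state=(5.609, 6.335, 9.038)
t=2.300: state=(6.164, 6.491, 10.368)
t=2.400: state=(6.196, 5.931, 11.441)
t=2.500: state=(5.699, 5.030, 11.717)
t=2.600: state=(4.995, 4.317, 11.229)
t=2.660: state=(4.626, 4.086, 10.734)

(x, y, z) = (4.626, 4.086, 10.734)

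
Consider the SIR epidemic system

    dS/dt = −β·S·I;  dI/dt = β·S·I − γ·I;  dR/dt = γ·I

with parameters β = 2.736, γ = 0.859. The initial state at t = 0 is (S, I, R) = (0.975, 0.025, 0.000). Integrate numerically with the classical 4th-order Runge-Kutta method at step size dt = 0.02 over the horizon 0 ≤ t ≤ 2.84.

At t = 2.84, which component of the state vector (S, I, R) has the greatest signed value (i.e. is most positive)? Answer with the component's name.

largest component: R

t=0.000: state=(0.975, 0.025, 0.000)
step 1 (dt=0.02): k1=(-0.067, 0.045, 0.021), k2=(-0.068, 0.046, 0.022), k3=(-0.068, 0.046, 0.022), k4=(-0.069, 0.047, 0.022); state += dt/6·(k1+2k2+2k3+k4)
t=0.020: state=(0.974, 0.026, 0.000)
t=0.040: state=(0.972, 0.027, 0.001)
t=0.060: state=(0.971, 0.028, 0.001)
continuing one RK4 step at a time; state shown every 5 steps (Δt=0.1):
t=0.100: state=(0.968, 0.030, 0.002)
t=0.200: state=(0.959, 0.036, 0.005)
t=0.300: state=(0.949, 0.043, 0.009)
t=0.400: state=(0.937, 0.051, 0.013)
t=0.500: state=(0.923, 0.060, 0.017)
t=0.600: state=(0.907, 0.071, 0.023)
t=0.700: state=(0.888, 0.083, 0.029)
t=0.800: state=(0.866, 0.097, 0.037)
t=0.900: state=(0.842, 0.112, 0.046)
t=1.000: state=(0.815, 0.129, 0.056)
t=1.100: state=(0.785, 0.147, 0.068)
t=1.200: state=(0.752, 0.167, 0.082)
t=1.300: state=(0.716, 0.187, 0.097)
t=1.400: state=(0.678, 0.208, 0.114)
t=1.500: state=(0.639, 0.228, 0.133)
t=1.600: state=(0.599, 0.248, 0.153)
t=1.700: state=(0.558, 0.267, 0.175)
t=1.800: state=(0.518, 0.284, 0.199)
t=1.900: state=(0.478, 0.298, 0.224)
t=2.000: state=(0.440, 0.310, 0.250)
t=2.100: state=(0.403, 0.320, 0.277)
t=2.200: state=(0.369, 0.326, 0.305)
t=2.300: state=(0.338, 0.329, 0.333)
t=2.400: state=(0.308, 0.330, 0.361)
t=2.500: state=(0.282, 0.329, 0.390)
t=2.600: state=(0.258, 0.325, 0.418)
t=2.700: state=(0.236, 0.319, 0.445)
t=2.800: state=(0.217, 0.311, 0.472)
t=2.840: state=(0.209, 0.308, 0.483)
compare at T: S=0.209, I=0.308, R=0.483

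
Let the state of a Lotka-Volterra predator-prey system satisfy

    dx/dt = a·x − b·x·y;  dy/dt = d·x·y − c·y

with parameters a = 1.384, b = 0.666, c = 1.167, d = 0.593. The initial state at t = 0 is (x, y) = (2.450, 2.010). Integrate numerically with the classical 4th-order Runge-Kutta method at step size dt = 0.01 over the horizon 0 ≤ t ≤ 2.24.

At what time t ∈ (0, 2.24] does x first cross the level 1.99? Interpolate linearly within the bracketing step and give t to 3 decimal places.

t = 1.207

t=0.000: state=(2.450, 2.010)
step 1 (dt=0.01): k1=(0.111, 0.575), k2=(0.106, 0.576), k3=(0.106, 0.576), k4=(0.102, 0.577); state += dt/6·(k1+2k2+2k3+k4)
t=0.010: state=(2.451, 2.016)
t=0.020: state=(2.452, 2.022)
t=0.030: state=(2.453, 2.027)
continuing one RK4 step at a time; state shown every 10 steps (Δt=0.1):
t=0.100: state=(2.456, 2.069)
t=0.200: state=(2.453, 2.129)
t=0.300: state=(2.440, 2.191)
t=0.400: state=(2.416, 2.252)
t=0.500: state=(2.384, 2.310)
t=0.600: state=(2.343, 2.365)
t=0.700: state=(2.295, 2.415)
t=0.800: state=(2.241, 2.458)
t=0.900: state=(2.182, 2.494)
t=1.000: state=(2.120, 2.521)
t=1.100: state=(2.057, 2.539)
t=1.200: state=(1.994, 2.548)
next step: t=1.210: state=(1.988, 2.548) — x has crossed 1.99
linear interpolation between t=1.200 (1.99434) and t=1.210 (1.98811) → t≈1.207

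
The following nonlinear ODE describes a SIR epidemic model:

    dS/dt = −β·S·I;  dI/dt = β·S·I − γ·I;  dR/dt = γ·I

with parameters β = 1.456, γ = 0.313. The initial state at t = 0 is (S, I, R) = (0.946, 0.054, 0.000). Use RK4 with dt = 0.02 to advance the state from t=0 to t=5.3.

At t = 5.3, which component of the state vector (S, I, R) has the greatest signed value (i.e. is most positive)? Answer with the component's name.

t=0.000: state=(0.946, 0.054, 0.000)
step 1 (dt=0.02): k1=(-0.074, 0.057, 0.017), k2=(-0.075, 0.058, 0.017), k3=(-0.075, 0.058, 0.017), k4=(-0.076, 0.059, 0.017); state += dt/6·(k1+2k2+2k3+k4)
t=0.020: state=(0.944, 0.055, 0.000)
t=0.040: state=(0.943, 0.056, 0.001)
t=0.060: state=(0.941, 0.058, 0.001)
continuing one RK4 step at a time; state shown every 10 steps (Δt=0.2):
t=0.200: state=(0.930, 0.067, 0.004)
t=0.400: state=(0.910, 0.082, 0.008)
t=0.600: state=(0.886, 0.100, 0.014)
t=0.800: state=(0.858, 0.121, 0.021)
t=1.000: state=(0.826, 0.145, 0.029)
t=1.200: state=(0.788, 0.173, 0.039)
t=1.400: state=(0.746, 0.203, 0.051)
t=1.600: state=(0.700, 0.235, 0.065)
t=1.800: state=(0.651, 0.269, 0.080)
t=2.000: state=(0.599, 0.303, 0.098)
t=2.200: state=(0.546, 0.336, 0.118)
t=2.400: state=(0.493, 0.367, 0.140)
t=2.600: state=(0.441, 0.395, 0.164)
t=2.800: state=(0.391, 0.419, 0.190)
t=3.000: state=(0.346, 0.438, 0.217)
t=3.200: state=(0.303, 0.452, 0.244)
t=3.400: state=(0.266, 0.461, 0.273)
t=3.600: state=(0.232, 0.466, 0.302)
t=3.800: state=(0.203, 0.466, 0.331)
t=4.000: state=(0.177, 0.463, 0.360)
t=4.200: state=(0.155, 0.456, 0.389)
t=4.400: state=(0.136, 0.447, 0.417)
t=4.600: state=(0.119, 0.436, 0.445)
t=4.800: state=(0.105, 0.423, 0.472)
t=5.000: state=(0.093, 0.409, 0.498)
t=5.200: state=(0.083, 0.394, 0.523)
t=5.300: state=(0.078, 0.386, 0.535)
compare at T: S=0.078, I=0.386, R=0.535

largest component: R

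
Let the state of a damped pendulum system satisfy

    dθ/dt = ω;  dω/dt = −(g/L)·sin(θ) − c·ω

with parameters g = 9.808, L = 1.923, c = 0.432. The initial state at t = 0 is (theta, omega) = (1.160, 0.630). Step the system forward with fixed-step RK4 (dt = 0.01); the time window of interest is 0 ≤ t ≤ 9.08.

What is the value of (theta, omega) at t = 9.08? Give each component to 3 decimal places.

(theta, omega) = (0.129, -0.271)

t=0.000: state=(1.160, 0.630)
step 1 (dt=0.01): k1=(0.630, -4.948), k2=(0.605, -4.944), k3=(0.605, -4.944), k4=(0.581, -4.939); state += dt/6·(k1+2k2+2k3+k4)
t=0.010: state=(1.166, 0.581)
t=0.020: state=(1.172, 0.531)
t=0.030: state=(1.177, 0.482)
continuing one RK4 step at a time; state shown every 50 steps (Δt=0.5):
t=0.500: state=(0.898, -1.544)
t=1.000: state=(-0.114, -2.092)
t=1.500: state=(-0.818, -0.518)
t=2.000: state=(-0.616, 1.200)
t=2.500: state=(0.139, 1.492)
t=3.000: state=(0.608, 0.245)
t=3.500: state=(0.389, -0.992)
t=4.000: state=(-0.175, -1.020)
t=4.500: state=(-0.452, -0.014)
t=5.000: state=(-0.222, 0.811)
t=5.500: state=(0.189, 0.659)
t=6.000: state=(0.327, -0.133)
t=6.500: state=(0.106, -0.638)
t=7.000: state=(-0.180, -0.393)
t=7.500: state=(-0.226, 0.205)
t=8.000: state=(-0.032, 0.479)
t=8.500: state=(0.157, 0.208)
t=9.000: state=(0.149, -0.223)
t=9.080: state=(0.129, -0.271)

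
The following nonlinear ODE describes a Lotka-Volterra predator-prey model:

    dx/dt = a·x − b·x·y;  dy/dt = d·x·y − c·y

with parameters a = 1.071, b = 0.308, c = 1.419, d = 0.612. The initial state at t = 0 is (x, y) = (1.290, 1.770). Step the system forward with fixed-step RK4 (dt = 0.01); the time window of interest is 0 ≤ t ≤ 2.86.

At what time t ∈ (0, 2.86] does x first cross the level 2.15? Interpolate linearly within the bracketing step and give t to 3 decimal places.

t=0.000: state=(1.290, 1.770)
step 1 (dt=0.01): k1=(0.678, -1.114), k2=(0.682, -1.107), k3=(0.682, -1.107), k4=(0.686, -1.100); state += dt/6·(k1+2k2+2k3+k4)
t=0.010: state=(1.297, 1.759)
t=0.020: state=(1.304, 1.748)
t=0.030: state=(1.311, 1.737)
continuing one RK4 step at a time; state shown every 10 steps (Δt=0.1):
t=0.100: state=(1.362, 1.666)
t=0.200: state=(1.442, 1.575)
t=0.300: state=(1.531, 1.496)
t=0.400: state=(1.629, 1.430)
t=0.500: state=(1.737, 1.376)
t=0.600: state=(1.854, 1.332)
t=0.700: state=(1.982, 1.300)
t=0.800: state=(2.120, 1.279)
t=0.820: state=(2.149, 1.276)
next step: t=0.830: state=(2.163, 1.274) — x has crossed 2.15
linear interpolation between t=0.820 (2.14882) and t=0.830 (2.16345) → t≈0.821

t = 0.821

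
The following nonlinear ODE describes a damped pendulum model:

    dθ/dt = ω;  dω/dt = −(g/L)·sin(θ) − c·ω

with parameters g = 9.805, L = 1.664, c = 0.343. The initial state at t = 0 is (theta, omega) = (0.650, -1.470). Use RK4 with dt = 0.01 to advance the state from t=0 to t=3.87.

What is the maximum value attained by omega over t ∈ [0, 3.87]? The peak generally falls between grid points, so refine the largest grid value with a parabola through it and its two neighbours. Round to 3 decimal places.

max omega = 1.560

t=0.000: state=(0.650, -1.470)
step 1 (dt=0.01): k1=(-1.470, -3.062), k2=(-1.485, -3.022), k3=(-1.485, -3.022), k4=(-1.500, -2.981); state += dt/6·(k1+2k2+2k3+k4)
t=0.010: state=(0.635, -1.500)
t=0.020: state=(0.620, -1.530)
t=0.030: state=(0.605, -1.558)
continuing one RK4 step at a time; state shown every 20 steps (Δt=0.2):
t=0.200: state=(0.307, -1.899)
t=0.400: state=(-0.081, -1.898)
t=0.600: state=(-0.425, -1.479)
t=0.800: state=(-0.654, -0.785)
t=1.000: state=(-0.732, 0.006)
t=1.200: state=(-0.655, 0.744)
t=1.400: state=(-0.447, 1.298)
t=1.600: state=(-0.156, 1.552)
t=1.800: state=(0.150, 1.448)
t=2.000: state=(0.402, 1.033)
t=2.200: state=(0.551, 0.432)
t=2.400: state=(0.572, -0.214)
t=2.600: state=(0.471, -0.775)
t=2.800: state=(0.275, -1.144)
t=3.000: state=(0.032, -1.242)
t=3.200: state=(-0.203, -1.057)
t=3.400: state=(-0.377, -0.654)
t=3.600: state=(-0.457, -0.140)
t=3.800: state=(-0.433, 0.368)
t=3.870: state=(-0.402, 0.525)
largest grid value and its neighbours: omega(1.630)=1.55907, omega(1.640)=1.55969, omega(1.650)=1.55940
parabola through these three points peaks at t≈1.642 with omega≈1.55971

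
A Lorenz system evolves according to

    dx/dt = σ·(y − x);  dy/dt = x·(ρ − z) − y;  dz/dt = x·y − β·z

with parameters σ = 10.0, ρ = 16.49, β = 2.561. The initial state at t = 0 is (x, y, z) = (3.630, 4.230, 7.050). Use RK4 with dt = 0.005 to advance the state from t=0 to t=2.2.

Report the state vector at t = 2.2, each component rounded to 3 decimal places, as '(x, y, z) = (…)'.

(x, y, z) = (8.426, 6.307, 20.364)

t=0.000: state=(3.630, 4.230, 7.050)
step 1 (dt=0.005): k1=(6.000, 30.037, -2.700), k2=(6.601, 30.128, -2.346), k3=(6.588, 30.139, -2.341), k4=(7.178, 30.240, -1.979); state += dt/6·(k1+2k2+2k3+k4)
t=0.005: state=(3.663, 4.381, 7.038)
t=0.010: state=(3.702, 4.532, 7.030)
t=0.015: state=(3.746, 4.686, 7.026)
continuing one RK4 step at a time; state shown every 20 steps (Δt=0.1):
t=0.100: state=(5.204, 7.598, 7.743)
t=0.200: state=(8.112, 11.247, 11.697)
t=0.300: state=(10.392, 11.121, 18.890)
t=0.400: state=(8.934, 5.650, 22.106)
t=0.500: state=(5.311, 2.013, 19.331)
t=0.600: state=(2.917, 1.423, 15.510)
t=0.700: state=(2.112, 1.875, 12.344)
t=0.800: state=(2.275, 2.798, 9.992)
t=0.900: state=(3.147, 4.390, 8.583)
t=1.000: state=(4.828, 6.975, 8.643)
t=1.100: state=(7.367, 10.139, 11.403)
t=1.200: state=(9.656, 10.936, 17.225)
t=1.300: state=(9.168, 6.961, 21.170)
t=1.400: state=(6.211, 3.124, 19.678)
t=1.500: state=(3.765, 2.080, 16.270)
t=1.600: state=(2.781, 2.410, 13.198)
t=1.700: state=(2.869, 3.369, 10.912)
t=1.800: state=(3.748, 5.013, 9.655)
t=1.900: state=(5.416, 7.474, 10.007)
t=2.000: state=(7.691, 9.975, 12.933)
t=2.100: state=(9.303, 9.848, 17.859)
t=2.200: state=(8.426, 6.307, 20.364)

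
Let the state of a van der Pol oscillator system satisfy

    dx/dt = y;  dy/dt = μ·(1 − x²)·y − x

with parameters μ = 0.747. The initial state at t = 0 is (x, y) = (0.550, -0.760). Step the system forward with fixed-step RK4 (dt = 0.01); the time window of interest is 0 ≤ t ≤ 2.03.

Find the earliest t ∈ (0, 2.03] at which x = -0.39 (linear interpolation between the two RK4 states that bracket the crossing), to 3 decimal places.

t=0.000: state=(0.550, -0.760)
step 1 (dt=0.01): k1=(-0.760, -0.946), k2=(-0.765, -0.947), k3=(-0.765, -0.947), k4=(-0.769, -0.948); state += dt/6·(k1+2k2+2k3+k4)
t=0.010: state=(0.542, -0.769)
t=0.020: state=(0.535, -0.779)
t=0.030: state=(0.527, -0.788)
continuing one RK4 step at a time; state shown every 10 steps (Δt=0.1):
t=0.100: state=(0.469, -0.856)
t=0.200: state=(0.379, -0.954)
t=0.300: state=(0.278, -1.053)
t=0.400: state=(0.168, -1.154)
t=0.500: state=(0.048, -1.254)
t=0.600: state=(-0.082, -1.349)
t=0.700: state=(-0.222, -1.435)
t=0.800: state=(-0.369, -1.506)
t=0.810: state=(-0.384, -1.512)
next step: t=0.820: state=(-0.399, -1.518) — x has crossed -0.39
linear interpolation between t=0.810 (-0.38410) and t=0.820 (-0.39925) → t≈0.814

t = 0.814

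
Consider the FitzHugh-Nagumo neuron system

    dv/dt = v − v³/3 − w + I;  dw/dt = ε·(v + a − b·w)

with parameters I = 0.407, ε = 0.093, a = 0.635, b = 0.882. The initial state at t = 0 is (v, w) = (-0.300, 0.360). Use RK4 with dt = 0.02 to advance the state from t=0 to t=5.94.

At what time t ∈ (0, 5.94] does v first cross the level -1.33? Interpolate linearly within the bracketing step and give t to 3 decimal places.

t = 2.222

t=0.000: state=(-0.300, 0.360)
step 1 (dt=0.02): k1=(-0.244, 0.002), k2=(-0.246, 0.001), k3=(-0.246, 0.001), k4=(-0.249, 0.001); state += dt/6·(k1+2k2+2k3+k4)
t=0.020: state=(-0.305, 0.360)
t=0.040: state=(-0.310, 0.360)
t=0.060: state=(-0.315, 0.360)
continuing one RK4 step at a time; state shown every 10 steps (Δt=0.2):
t=0.200: state=(-0.353, 0.360)
t=0.400: state=(-0.417, 0.359)
t=0.600: state=(-0.491, 0.356)
t=0.800: state=(-0.577, 0.352)
t=1.000: state=(-0.675, 0.347)
t=1.200: state=(-0.782, 0.339)
t=1.400: state=(-0.895, 0.330)
t=1.600: state=(-1.011, 0.319)
t=1.800: state=(-1.125, 0.306)
t=2.000: state=(-1.229, 0.291)
t=2.200: state=(-1.321, 0.274)
t=2.220: state=(-1.329, 0.272)
next step: t=2.240: state=(-1.337, 0.271) — v has crossed -1.33
linear interpolation between t=2.220 (-1.32923) and t=2.240 (-1.33738) → t≈2.222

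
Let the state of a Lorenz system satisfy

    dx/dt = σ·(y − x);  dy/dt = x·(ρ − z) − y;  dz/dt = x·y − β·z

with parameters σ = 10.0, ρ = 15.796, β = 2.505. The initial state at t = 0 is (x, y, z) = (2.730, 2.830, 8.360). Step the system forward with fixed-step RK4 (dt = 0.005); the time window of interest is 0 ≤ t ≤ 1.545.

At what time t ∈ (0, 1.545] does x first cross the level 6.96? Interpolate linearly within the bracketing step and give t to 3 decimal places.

t = 0.262

t=0.000: state=(2.730, 2.830, 8.360)
step 1 (dt=0.005): k1=(1.000, 17.470, -13.216), k2=(1.412, 17.535, -13.007), k3=(1.403, 17.542, -13.005), k4=(1.807, 17.613, -12.793); state += dt/6·(k1+2k2+2k3+k4)
t=0.005: state=(2.737, 2.918, 8.295)
t=0.010: state=(2.748, 3.006, 8.232)
t=0.015: state=(2.763, 3.096, 8.171)
continuing one RK4 step at a time; state shown every 10 steps (Δt=0.05):
t=0.050: state=(2.962, 3.755, 7.813)
t=0.100: state=(3.500, 4.848, 7.544)
t=0.150: state=(4.305, 6.170, 7.666)
t=0.200: state=(5.361, 7.709, 8.344)
t=0.250: state=(6.629, 9.311, 9.773)
t=0.260: state=(6.899, 9.611, 10.163)
next step: t=0.265: state=(7.034, 9.755, 10.372) — x has crossed 6.96
linear interpolation between t=0.260 (6.89859) and t=0.265 (7.03444) → t≈0.262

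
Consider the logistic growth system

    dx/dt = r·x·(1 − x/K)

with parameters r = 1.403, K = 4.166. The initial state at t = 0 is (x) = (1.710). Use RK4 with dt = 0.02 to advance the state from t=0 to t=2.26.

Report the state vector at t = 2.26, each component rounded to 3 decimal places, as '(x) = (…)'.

t=0.000: state=(1.710)
step 1 (dt=0.02): k1=(1.414), k2=(1.418), k3=(1.418), k4=(1.421); state += dt/6·(k1+2k2+2k3+k4)
t=0.020: state=(1.738)
t=0.040: state=(1.767)
t=0.060: state=(1.795)
continuing one RK4 step at a time; state shown every 5 steps (Δt=0.1):
t=0.100: state=(1.853)
t=0.200: state=(1.998)
t=0.300: state=(2.144)
t=0.400: state=(2.290)
t=0.500: state=(2.433)
t=0.600: state=(2.573)
t=0.700: state=(2.709)
t=0.800: state=(2.839)
t=0.900: state=(2.962)
t=1.000: state=(3.079)
t=1.100: state=(3.188)
t=1.200: state=(3.289)
t=1.300: state=(3.382)
t=1.400: state=(3.467)
t=1.500: state=(3.545)
t=1.600: state=(3.616)
t=1.700: state=(3.679)
t=1.800: state=(3.737)
t=1.900: state=(3.788)
t=2.000: state=(3.833)
t=2.100: state=(3.874)
t=2.200: state=(3.910)
t=2.260: state=(3.929)

(x) = (3.929)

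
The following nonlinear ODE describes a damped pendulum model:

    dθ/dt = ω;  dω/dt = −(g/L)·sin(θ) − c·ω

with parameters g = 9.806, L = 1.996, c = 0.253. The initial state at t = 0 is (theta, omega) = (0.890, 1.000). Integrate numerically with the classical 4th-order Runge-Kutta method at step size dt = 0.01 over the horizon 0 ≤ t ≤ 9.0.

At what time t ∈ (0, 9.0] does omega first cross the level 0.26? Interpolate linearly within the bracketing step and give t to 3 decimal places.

t = 0.177

t=0.000: state=(0.890, 1.000)
step 1 (dt=0.01): k1=(1.000, -4.071), k2=(0.980, -4.081), k3=(0.980, -4.081), k4=(0.959, -4.090); state += dt/6·(k1+2k2+2k3+k4)
t=0.010: state=(0.900, 0.959)
t=0.020: state=(0.909, 0.918)
t=0.030: state=(0.918, 0.877)
t=0.170: state=(1.000, 0.291)
next step: t=0.180: state=(1.003, 0.249) — omega has crossed 0.26
linear interpolation between t=0.170 (0.29070) and t=0.180 (0.24864) → t≈0.177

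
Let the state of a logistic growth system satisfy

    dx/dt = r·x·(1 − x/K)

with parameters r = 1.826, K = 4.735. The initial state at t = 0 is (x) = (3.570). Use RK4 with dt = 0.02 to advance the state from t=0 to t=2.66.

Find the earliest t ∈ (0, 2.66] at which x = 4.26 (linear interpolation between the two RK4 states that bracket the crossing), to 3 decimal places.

t = 0.588

t=0.000: state=(3.570)
step 1 (dt=0.02): k1=(1.604), k2=(1.589), k3=(1.589), k4=(1.574); state += dt/6·(k1+2k2+2k3+k4)
t=0.020: state=(3.602)
t=0.040: state=(3.633)
t=0.060: state=(3.664)
continuing one RK4 step at a time; state shown every 5 steps (Δt=0.1):
t=0.100: state=(3.723)
t=0.200: state=(3.861)
t=0.300: state=(3.983)
t=0.400: state=(4.092)
t=0.500: state=(4.187)
t=0.580: state=(4.254)
next step: t=0.600: state=(4.269) — x has crossed 4.26
linear interpolation between t=0.580 (4.25364) and t=0.600 (4.26921) → t≈0.588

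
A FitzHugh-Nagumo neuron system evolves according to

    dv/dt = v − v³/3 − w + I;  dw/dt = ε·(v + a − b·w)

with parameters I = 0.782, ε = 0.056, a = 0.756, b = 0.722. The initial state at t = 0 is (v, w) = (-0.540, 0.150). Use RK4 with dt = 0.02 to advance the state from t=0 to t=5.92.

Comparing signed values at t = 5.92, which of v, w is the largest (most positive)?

largest component: v

t=0.000: state=(-0.540, 0.150)
step 1 (dt=0.02): k1=(0.144, 0.006), k2=(0.145, 0.006), k3=(0.145, 0.006), k4=(0.146, 0.006); state += dt/6·(k1+2k2+2k3+k4)
t=0.020: state=(-0.537, 0.150)
t=0.040: state=(-0.534, 0.150)
t=0.060: state=(-0.531, 0.150)
continuing one RK4 step at a time; state shown every 10 steps (Δt=0.2):
t=0.200: state=(-0.509, 0.151)
t=0.400: state=(-0.474, 0.153)
t=0.600: state=(-0.432, 0.155)
t=0.800: state=(-0.385, 0.158)
t=1.000: state=(-0.328, 0.161)
t=1.200: state=(-0.262, 0.165)
t=1.400: state=(-0.183, 0.169)
t=1.600: state=(-0.088, 0.175)
t=1.800: state=(0.026, 0.182)
t=2.000: state=(0.164, 0.190)
t=2.200: state=(0.329, 0.199)
t=2.400: state=(0.524, 0.211)
t=2.600: state=(0.746, 0.225)
t=2.800: state=(0.984, 0.241)
t=3.000: state=(1.221, 0.260)
t=3.200: state=(1.432, 0.281)
t=3.400: state=(1.599, 0.304)
t=3.600: state=(1.718, 0.329)
t=3.800: state=(1.795, 0.354)
t=4.000: state=(1.840, 0.380)
t=4.200: state=(1.864, 0.406)
t=4.400: state=(1.875, 0.432)
t=4.600: state=(1.877, 0.458)
t=4.800: state=(1.874, 0.483)
t=5.000: state=(1.869, 0.509)
t=5.200: state=(1.861, 0.534)
t=5.400: state=(1.853, 0.559)
t=5.600: state=(1.844, 0.583)
t=5.800: state=(1.834, 0.608)
t=5.920: state=(1.828, 0.622)
compare at T: v=1.828, w=0.622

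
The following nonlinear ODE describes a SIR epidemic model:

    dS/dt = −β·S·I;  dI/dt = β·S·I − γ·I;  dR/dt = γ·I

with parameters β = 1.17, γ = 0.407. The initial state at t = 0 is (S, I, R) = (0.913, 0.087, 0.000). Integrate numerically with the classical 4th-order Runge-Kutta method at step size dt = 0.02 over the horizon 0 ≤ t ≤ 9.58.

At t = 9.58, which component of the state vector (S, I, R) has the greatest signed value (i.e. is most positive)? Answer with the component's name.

largest component: R

t=0.000: state=(0.913, 0.087, 0.000)
step 1 (dt=0.02): k1=(-0.093, 0.058, 0.035), k2=(-0.093, 0.058, 0.036), k3=(-0.093, 0.058, 0.036), k4=(-0.094, 0.058, 0.036); state += dt/6·(k1+2k2+2k3+k4)
t=0.020: state=(0.911, 0.088, 0.001)
t=0.040: state=(0.909, 0.089, 0.001)
t=0.060: state=(0.907, 0.091, 0.002)
continuing one RK4 step at a time; state shown every 25 steps (Δt=0.5):
t=0.500: state=(0.860, 0.119, 0.021)
t=1.000: state=(0.793, 0.158, 0.049)
t=1.500: state=(0.714, 0.200, 0.085)
t=2.000: state=(0.627, 0.242, 0.130)
t=2.500: state=(0.539, 0.278, 0.184)
t=3.000: state=(0.454, 0.303, 0.243)
t=3.500: state=(0.379, 0.315, 0.306)
t=4.000: state=(0.315, 0.315, 0.370)
t=4.500: state=(0.263, 0.304, 0.433)
t=5.000: state=(0.221, 0.286, 0.493)
t=5.500: state=(0.188, 0.262, 0.549)
t=6.000: state=(0.163, 0.237, 0.600)
t=6.500: state=(0.143, 0.212, 0.646)
t=7.000: state=(0.127, 0.187, 0.686)
t=7.500: state=(0.115, 0.163, 0.722)
t=8.000: state=(0.105, 0.142, 0.753)
t=8.500: state=(0.097, 0.123, 0.780)
t=9.000: state=(0.091, 0.106, 0.803)
t=9.500: state=(0.086, 0.091, 0.823)
t=9.580: state=(0.085, 0.089, 0.826)
compare at T: S=0.085, I=0.089, R=0.826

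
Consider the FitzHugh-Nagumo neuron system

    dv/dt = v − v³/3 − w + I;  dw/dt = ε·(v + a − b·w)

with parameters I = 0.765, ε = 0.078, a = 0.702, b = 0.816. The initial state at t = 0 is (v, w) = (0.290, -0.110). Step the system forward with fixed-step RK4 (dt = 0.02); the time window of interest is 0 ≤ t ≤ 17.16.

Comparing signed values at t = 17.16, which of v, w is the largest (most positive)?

t=0.000: state=(0.290, -0.110)
step 1 (dt=0.02): k1=(1.157, 0.084), k2=(1.167, 0.085), k3=(1.167, 0.085), k4=(1.176, 0.086); state += dt/6·(k1+2k2+2k3+k4)
t=0.020: state=(0.313, -0.108)
t=0.040: state=(0.337, -0.107)
t=0.060: state=(0.361, -0.105)
continuing one RK4 step at a time; state shown every 50 steps (Δt=1):
t=1.000: state=(1.618, 0.023)
t=2.000: state=(1.955, 0.216)
t=3.000: state=(1.915, 0.402)
t=4.000: state=(1.849, 0.573)
t=5.000: state=(1.782, 0.728)
t=6.000: state=(1.714, 0.868)
t=7.000: state=(1.646, 0.994)
t=8.000: state=(1.576, 1.108)
t=9.000: state=(1.503, 1.209)
t=10.000: state=(1.429, 1.298)
t=11.000: state=(1.350, 1.376)
t=12.000: state=(1.265, 1.443)
t=13.000: state=(1.172, 1.499)
t=14.000: state=(1.065, 1.545)
t=15.000: state=(0.933, 1.578)
t=16.000: state=(0.751, 1.598)
t=17.000: state=(0.449, 1.599)
t=17.160: state=(0.378, 1.596)
compare at T: v=0.378, w=1.596

largest component: w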